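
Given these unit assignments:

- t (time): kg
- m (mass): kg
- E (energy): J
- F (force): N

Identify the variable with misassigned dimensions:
t

The variable t (time) should have units s, not kg.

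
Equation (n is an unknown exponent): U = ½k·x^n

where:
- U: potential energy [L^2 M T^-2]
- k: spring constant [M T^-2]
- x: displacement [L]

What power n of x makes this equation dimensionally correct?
n = 2

U has dimensions [L^2 M T^-2]; x has dimensions [L].
The rest of the RHS has dimensions [M T^-2], so x^n must supply [L^2].
With n = 2: ½k·x^2 has dimensions [L^2 M T^-2], matching the LHS ✓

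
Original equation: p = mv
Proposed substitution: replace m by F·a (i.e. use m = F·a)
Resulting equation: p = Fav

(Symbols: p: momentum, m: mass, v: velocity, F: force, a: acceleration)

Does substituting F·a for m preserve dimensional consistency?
No

[m] = [M] and [F·a] = [L^2 M T^-4]. These differ, so the substitution replaces a quantity by one of different dimensions and the result p = Fav has LHS [L M T^-1] vs RHS [L^3 M T^-5] — inconsistent.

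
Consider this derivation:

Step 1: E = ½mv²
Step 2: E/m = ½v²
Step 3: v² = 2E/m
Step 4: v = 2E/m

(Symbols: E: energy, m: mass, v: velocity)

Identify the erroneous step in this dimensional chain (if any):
Step 4

Step 1: E = ½mv² → LHS [L^2 M T^-2], RHS [L^2 M T^-2] ✓
Step 2: E/m = ½v² → LHS [L^2 T^-2], RHS [L^2 T^-2] ✓
Step 3: v² = 2E/m → LHS [L^2 T^-2], RHS [L^2 T^-2] ✓
Step 4: v = 2E/m → LHS [L T^-1], RHS [L^2 T^-2] ✗

The first dimensional inconsistency appears in step 4: v = 2E/m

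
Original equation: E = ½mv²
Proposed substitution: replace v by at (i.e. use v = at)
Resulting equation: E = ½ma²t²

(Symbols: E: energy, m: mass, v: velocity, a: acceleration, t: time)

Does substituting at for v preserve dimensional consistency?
Yes

[v] = [L T^-1] and [at] = [L T^-1]. These match, so the substitution replaces a quantity by one of the same dimensions and the result E = ½ma²t² has LHS [L^2 M T^-2] vs RHS [L^2 M T^-2] — still consistent.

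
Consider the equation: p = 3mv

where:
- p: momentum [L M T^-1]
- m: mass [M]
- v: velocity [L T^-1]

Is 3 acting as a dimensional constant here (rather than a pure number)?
No

p has dimensions [L M T^-1] and mv already has dimensions [L M T^-1], so the equation balances without 3 contributing any dimensions. 3 is a pure (dimensionless) number; changing or removing it would not affect dimensional consistency.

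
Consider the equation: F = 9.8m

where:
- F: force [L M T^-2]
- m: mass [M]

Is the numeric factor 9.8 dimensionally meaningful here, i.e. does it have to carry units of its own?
Yes

F has dimensions [L M T^-2], while m alone has dimensions [M]. For the equation to balance, the factor 9.8 must carry dimensions [L T^-2] — it is a dimensional constant (a numerical value of a physical quantity with its units suppressed), not a pure number.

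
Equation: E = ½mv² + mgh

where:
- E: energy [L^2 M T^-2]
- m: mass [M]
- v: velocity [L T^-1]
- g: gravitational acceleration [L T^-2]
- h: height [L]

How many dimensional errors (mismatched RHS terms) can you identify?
0

LHS E: [L^2 M T^-2]
- ½mv²: [L^2 M T^-2] ✓
- mgh: [L^2 M T^-2] ✓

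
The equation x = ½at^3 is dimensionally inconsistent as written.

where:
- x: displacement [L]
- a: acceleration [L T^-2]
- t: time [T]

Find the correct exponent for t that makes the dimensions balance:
The exponent of t should be 2: x = ½at^2

The LHS x has dimensions [L]; t has dimensions [T].
As written, the RHS ½at^3 (exponent 3 on t) has dimensions [L T], which does not match.
With exponent 2, the RHS ½at^2 has dimensions [L], matching the LHS.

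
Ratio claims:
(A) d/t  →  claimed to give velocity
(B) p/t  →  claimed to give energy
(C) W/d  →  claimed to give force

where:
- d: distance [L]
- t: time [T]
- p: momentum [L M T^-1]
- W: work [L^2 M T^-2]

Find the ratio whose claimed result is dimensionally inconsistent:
(B) p/t does not give energy

(A) d/t: [L T^-1] = velocity [L T^-1] ✓
(B) p/t: [L M T^-2] ≠ energy [L^2 M T^-2] ✗
(C) W/d: [L M T^-2] = force [L M T^-2] ✓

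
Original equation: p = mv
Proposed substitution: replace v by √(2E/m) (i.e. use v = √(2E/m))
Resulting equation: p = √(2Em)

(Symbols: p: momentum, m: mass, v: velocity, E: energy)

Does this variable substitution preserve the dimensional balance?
Yes

[v] = [L T^-1] and [√(2E/m)] = [L T^-1]. These match, so the substitution replaces a quantity by one of the same dimensions and the result p = √(2Em) has LHS [L M T^-1] vs RHS [L M T^-1] — still consistent.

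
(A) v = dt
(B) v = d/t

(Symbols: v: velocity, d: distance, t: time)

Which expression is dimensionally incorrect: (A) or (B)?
(A)

(A) v = dt: LHS [L T^-1], RHS [L T] ✗
(B) v = d/t: LHS [L T^-1], RHS [L T^-1] ✓

Expression (A) v = dt is dimensionally incorrect.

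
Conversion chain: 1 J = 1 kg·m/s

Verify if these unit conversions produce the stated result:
The chain is incorrect (it contains an error).

Incorrect: Joule is kg·m²/s², not kg·m/s (that is momentum)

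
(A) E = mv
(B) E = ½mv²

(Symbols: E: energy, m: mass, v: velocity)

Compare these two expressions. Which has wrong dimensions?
(A)

(A) E = mv: LHS [L^2 M T^-2], RHS [L M T^-1] ✗
(B) E = ½mv²: LHS [L^2 M T^-2], RHS [L^2 M T^-2] ✓

Expression (A) E = mv is dimensionally incorrect.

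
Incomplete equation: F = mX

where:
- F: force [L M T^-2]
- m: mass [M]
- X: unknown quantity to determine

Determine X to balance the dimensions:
X = a (acceleration), dimensions [L T^-2]

F has dimensions [L M T^-2]; the rest of the RHS (m) has dimensions [M].
So X must have dimensions [L T^-2] — X = a (acceleration).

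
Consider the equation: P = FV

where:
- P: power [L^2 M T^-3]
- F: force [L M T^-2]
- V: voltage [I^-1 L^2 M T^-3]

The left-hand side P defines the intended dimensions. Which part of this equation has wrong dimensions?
The right-hand side term FV

P has dimensions [L^2 M T^-3], but FV has dimensions [I^-1 L^3 M^2 T^-5], so the term FV is dimensionally wrong for P.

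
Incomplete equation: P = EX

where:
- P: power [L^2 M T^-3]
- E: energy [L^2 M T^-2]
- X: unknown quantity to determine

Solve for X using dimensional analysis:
X = f (inverse time / frequency (1/t)), dimensions [T^-1]

P has dimensions [L^2 M T^-3]; the rest of the RHS (E) has dimensions [L^2 M T^-2].
So X must have dimensions [T^-1] — X = f (inverse time / frequency (1/t)).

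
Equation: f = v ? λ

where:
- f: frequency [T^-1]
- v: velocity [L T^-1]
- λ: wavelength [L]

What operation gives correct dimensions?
division (÷): f = v ÷ λ

f [T^-1]; v [L T^-1]; λ [L].
v × λ → [L^2 T^-1] ✗
v ÷ λ → [T^-1] ✓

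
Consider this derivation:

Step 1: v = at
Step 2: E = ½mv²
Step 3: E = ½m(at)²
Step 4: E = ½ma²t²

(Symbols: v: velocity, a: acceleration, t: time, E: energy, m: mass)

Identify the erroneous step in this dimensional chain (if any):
No step introduces an error — all steps are dimensionally consistent.

Step 1: v = at → LHS [L T^-1], RHS [L T^-1] ✓
Step 2: E = ½mv² → LHS [L^2 M T^-2], RHS [L^2 M T^-2] ✓
Step 3: E = ½m(at)² → LHS [L^2 M T^-2], RHS [L^2 M T^-2] ✓
Step 4: E = ½ma²t² → LHS [L^2 M T^-2], RHS [L^2 M T^-2] ✓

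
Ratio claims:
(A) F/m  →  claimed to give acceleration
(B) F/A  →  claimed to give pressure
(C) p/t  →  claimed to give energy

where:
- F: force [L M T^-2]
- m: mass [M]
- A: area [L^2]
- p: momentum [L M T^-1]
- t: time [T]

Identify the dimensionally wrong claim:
(C) p/t does not give energy

(A) F/m: [L T^-2] = acceleration [L T^-2] ✓
(B) F/A: [L^-1 M T^-2] = pressure [L^-1 M T^-2] ✓
(C) p/t: [L M T^-2] ≠ energy [L^2 M T^-2] ✗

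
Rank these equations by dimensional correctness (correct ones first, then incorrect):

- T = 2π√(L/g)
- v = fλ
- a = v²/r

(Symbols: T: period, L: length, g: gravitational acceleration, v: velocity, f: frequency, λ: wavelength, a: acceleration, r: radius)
Dimensionally correct: T = 2π√(L/g), v = fλ, a = v²/r
Dimensionally incorrect: none
Ordered (correct first, then incorrect): T = 2π√(L/g), v = fλ, a = v²/r

- T = 2π√(L/g): LHS [T], RHS [T] → correct ✓
- v = fλ: LHS [L T^-1], RHS [L T^-1] → correct ✓
- a = v²/r: LHS [L T^-2], RHS [L T^-2] → correct ✓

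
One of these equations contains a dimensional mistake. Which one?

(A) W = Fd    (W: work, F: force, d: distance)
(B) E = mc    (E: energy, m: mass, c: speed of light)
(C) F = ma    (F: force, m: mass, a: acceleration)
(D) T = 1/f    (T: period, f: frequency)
(B) E = mc

The equation (B) E = mc is dimensionally incorrect.

LHS (E): [L^2 M T^-2]
RHS (mc): [L M T^-1] ✗

The dimensions do not match. The other three equations balance.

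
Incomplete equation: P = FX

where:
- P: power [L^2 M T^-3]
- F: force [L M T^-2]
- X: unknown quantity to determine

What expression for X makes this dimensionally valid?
X = v (velocity), dimensions [L T^-1]

P has dimensions [L^2 M T^-3]; the rest of the RHS (F) has dimensions [L M T^-2].
So X must have dimensions [L T^-1] — X = v (velocity).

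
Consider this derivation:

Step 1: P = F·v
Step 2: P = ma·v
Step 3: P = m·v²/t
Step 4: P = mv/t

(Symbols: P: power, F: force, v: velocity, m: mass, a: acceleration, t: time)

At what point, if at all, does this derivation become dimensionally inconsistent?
Step 4

Step 1: P = F·v → LHS [L^2 M T^-3], RHS [L^2 M T^-3] ✓
Step 2: P = ma·v → LHS [L^2 M T^-3], RHS [L^2 M T^-3] ✓
Step 3: P = m·v²/t → LHS [L^2 M T^-3], RHS [L^2 M T^-3] ✓
Step 4: P = mv/t → LHS [L^2 M T^-3], RHS [L M T^-2] ✗

The first dimensional inconsistency appears in step 4: P = mv/t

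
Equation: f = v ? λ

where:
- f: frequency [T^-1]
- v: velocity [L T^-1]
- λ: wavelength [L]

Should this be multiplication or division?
division (÷): f = v ÷ λ

f [T^-1]; v [L T^-1]; λ [L].
v × λ → [L^2 T^-1] ✗
v ÷ λ → [T^-1] ✓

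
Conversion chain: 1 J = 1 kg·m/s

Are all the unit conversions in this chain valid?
The chain is incorrect (it contains an error).

Incorrect: Joule is kg·m²/s², not kg·m/s (that is momentum)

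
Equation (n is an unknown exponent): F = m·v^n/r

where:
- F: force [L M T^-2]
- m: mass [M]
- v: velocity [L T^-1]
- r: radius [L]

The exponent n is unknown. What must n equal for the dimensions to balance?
n = 2

F has dimensions [L M T^-2]; v has dimensions [L T^-1].
The rest of the RHS has dimensions [L^-1 M], so v^n must supply [L^2 T^-2].
With n = 2: m·v^2/r has dimensions [L M T^-2], matching the LHS ✓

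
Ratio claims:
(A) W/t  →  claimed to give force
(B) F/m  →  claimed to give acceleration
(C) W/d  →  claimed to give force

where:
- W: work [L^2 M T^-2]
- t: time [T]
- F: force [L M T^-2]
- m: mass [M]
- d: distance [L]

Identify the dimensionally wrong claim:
(A) W/t does not give force

(A) W/t: [L^2 M T^-3] ≠ force [L M T^-2] ✗
(B) F/m: [L T^-2] = acceleration [L T^-2] ✓
(C) W/d: [L M T^-2] = force [L M T^-2] ✓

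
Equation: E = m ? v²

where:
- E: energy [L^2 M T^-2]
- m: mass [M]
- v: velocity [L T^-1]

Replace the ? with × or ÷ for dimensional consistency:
multiplication (×): E = m × v²

E [L^2 M T^-2]; m [M]; v² [L^2 T^-2].
m × v² → [L^2 M T^-2] ✓
m ÷ v² → [L^-2 M T^2] ✗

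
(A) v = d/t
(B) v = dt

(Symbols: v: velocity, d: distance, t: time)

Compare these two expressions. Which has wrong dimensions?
(B)

(A) v = d/t: LHS [L T^-1], RHS [L T^-1] ✓
(B) v = dt: LHS [L T^-1], RHS [L T] ✗

Expression (B) v = dt is dimensionally incorrect.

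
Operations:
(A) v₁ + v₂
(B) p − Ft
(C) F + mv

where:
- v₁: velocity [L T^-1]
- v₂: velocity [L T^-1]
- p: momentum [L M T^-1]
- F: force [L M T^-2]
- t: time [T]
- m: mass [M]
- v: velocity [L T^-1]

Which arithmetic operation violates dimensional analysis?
(C) F + mv

(A) v₁ + v₂: v₁ [L T^-1] and v₂ [L T^-1] — same dimensions ✓
(B) p − Ft: p [L M T^-1] and Ft [L M T^-1] — same dimensions ✓
(C) F + mv: F [L M T^-2] and mv [L M T^-1] — different dimensions cannot be added/subtracted ✗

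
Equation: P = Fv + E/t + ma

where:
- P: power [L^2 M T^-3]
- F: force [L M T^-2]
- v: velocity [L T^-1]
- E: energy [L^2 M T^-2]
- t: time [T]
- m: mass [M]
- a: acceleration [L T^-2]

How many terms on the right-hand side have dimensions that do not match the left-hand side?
1

LHS P: [L^2 M T^-3]
- Fv: [L^2 M T^-3] ✓
- E/t: [L^2 M T^-3] ✓
- ma: [L M T^-2] ✗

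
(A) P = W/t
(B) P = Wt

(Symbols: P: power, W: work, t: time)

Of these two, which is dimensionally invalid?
(B)

(A) P = W/t: LHS [L^2 M T^-3], RHS [L^2 M T^-3] ✓
(B) P = Wt: LHS [L^2 M T^-3], RHS [L^2 M T^-1] ✗

Expression (B) P = Wt is dimensionally incorrect.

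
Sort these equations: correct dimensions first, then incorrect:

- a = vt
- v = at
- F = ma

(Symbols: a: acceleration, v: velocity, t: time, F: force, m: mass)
Dimensionally correct: v = at, F = ma
Dimensionally incorrect: a = vt
Ordered (correct first, then incorrect): v = at, F = ma, a = vt

- a = vt: LHS [L T^-2], RHS [L] → incorrect ✗
- v = at: LHS [L T^-1], RHS [L T^-1] → correct ✓
- F = ma: LHS [L M T^-2], RHS [L M T^-2] → correct ✓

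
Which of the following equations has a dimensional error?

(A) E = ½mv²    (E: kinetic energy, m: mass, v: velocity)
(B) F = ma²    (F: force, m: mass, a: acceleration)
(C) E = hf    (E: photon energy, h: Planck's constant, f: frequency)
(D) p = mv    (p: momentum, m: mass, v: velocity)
(B) F = ma²

The equation (B) F = ma² is dimensionally incorrect.

LHS (F): [L M T^-2]
RHS (ma²): [L^2 M T^-4] ✗

The dimensions do not match. The other three equations balance.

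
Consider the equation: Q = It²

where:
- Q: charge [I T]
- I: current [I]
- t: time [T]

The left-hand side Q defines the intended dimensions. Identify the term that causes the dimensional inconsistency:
The right-hand side term It²

Q has dimensions [I T], but It² has dimensions [I T^2], so the term It² is dimensionally wrong for Q.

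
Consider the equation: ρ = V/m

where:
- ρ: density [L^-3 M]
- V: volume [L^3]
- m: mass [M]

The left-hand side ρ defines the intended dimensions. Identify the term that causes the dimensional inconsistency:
The right-hand side term V/m

ρ has dimensions [L^-3 M], but V/m has dimensions [L^3 M^-1], so the term V/m is dimensionally wrong for ρ.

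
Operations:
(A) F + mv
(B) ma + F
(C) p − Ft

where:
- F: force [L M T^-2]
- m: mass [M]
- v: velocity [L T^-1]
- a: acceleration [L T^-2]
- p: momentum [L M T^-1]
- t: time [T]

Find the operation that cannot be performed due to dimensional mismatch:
(A) F + mv

(A) F + mv: F [L M T^-2] and mv [L M T^-1] — different dimensions cannot be added/subtracted ✗
(B) ma + F: ma [L M T^-2] and F [L M T^-2] — same dimensions ✓
(C) p − Ft: p [L M T^-1] and Ft [L M T^-1] — same dimensions ✓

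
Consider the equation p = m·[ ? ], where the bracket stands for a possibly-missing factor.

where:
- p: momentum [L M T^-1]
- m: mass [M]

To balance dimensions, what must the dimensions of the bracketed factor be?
[L T^-1] — velocity (e.g. v)

p has dimensions [L M T^-1]; m has dimensions [M].
The bracketed factor must supply [L M T^-1] / [M] = [L T^-1].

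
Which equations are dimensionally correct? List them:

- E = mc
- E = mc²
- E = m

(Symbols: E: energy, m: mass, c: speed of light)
Dimensionally correct: E = mc²
Dimensionally incorrect: E = mc, E = m
Ordered (correct first, then incorrect): E = mc², E = mc, E = m

- E = mc: LHS [L^2 M T^-2], RHS [L M T^-1] → incorrect ✗
- E = mc²: LHS [L^2 M T^-2], RHS [L^2 M T^-2] → correct ✓
- E = m: LHS [L^2 M T^-2], RHS [M] → incorrect ✗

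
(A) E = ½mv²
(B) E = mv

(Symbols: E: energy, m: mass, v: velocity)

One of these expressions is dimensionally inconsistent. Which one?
(B)

(A) E = ½mv²: LHS [L^2 M T^-2], RHS [L^2 M T^-2] ✓
(B) E = mv: LHS [L^2 M T^-2], RHS [L M T^-1] ✗

Expression (B) E = mv is dimensionally incorrect.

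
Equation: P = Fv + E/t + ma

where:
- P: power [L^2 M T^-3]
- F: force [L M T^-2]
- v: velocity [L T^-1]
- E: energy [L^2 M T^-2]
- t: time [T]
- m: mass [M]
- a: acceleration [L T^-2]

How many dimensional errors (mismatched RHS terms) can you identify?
1

LHS P: [L^2 M T^-3]
- Fv: [L^2 M T^-3] ✓
- E/t: [L^2 M T^-3] ✓
- ma: [L M T^-2] ✗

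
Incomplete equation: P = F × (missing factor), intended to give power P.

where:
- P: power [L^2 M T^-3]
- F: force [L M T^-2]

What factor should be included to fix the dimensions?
v (velocity), dimensions [L T^-1]

P has dimensions [L^2 M T^-3] and F has dimensions [L M T^-2].
The missing factor must have dimensions [L^2 M T^-3] / [L M T^-2] = [L T^-1], i.e. velocity (v).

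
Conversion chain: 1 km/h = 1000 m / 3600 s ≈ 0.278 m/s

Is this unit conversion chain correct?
The chain is correct (no errors).

Correct: 1 km = 1000 m, 1 h = 3600 s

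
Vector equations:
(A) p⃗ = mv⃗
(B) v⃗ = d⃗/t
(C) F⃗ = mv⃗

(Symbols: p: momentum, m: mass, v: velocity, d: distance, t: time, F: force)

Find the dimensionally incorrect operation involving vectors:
(C) F⃗ = mv⃗

(A) p⃗ = mv⃗: LHS [L M T^-1], RHS [L M T^-1] ✓ — mass (scalar) times velocity (vector)
(B) v⃗ = d⃗/t: LHS [L T^-1], RHS [L T^-1] ✓ — displacement (vector) divided by time (scalar)
(C) F⃗ = mv⃗: LHS [L M T^-2], RHS [L M T^-1] ✗ — mass times velocity is momentum, not force; should be ma⃗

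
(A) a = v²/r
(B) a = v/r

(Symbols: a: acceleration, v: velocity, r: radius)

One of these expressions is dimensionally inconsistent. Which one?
(B)

(A) a = v²/r: LHS [L T^-2], RHS [L T^-2] ✓
(B) a = v/r: LHS [L T^-2], RHS [T^-1] ✗

Expression (B) a = v/r is dimensionally incorrect.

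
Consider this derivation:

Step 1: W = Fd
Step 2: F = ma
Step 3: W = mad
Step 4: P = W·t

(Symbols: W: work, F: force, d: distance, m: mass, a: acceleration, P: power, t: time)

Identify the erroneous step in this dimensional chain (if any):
Step 4

Step 1: W = Fd → LHS [L^2 M T^-2], RHS [L^2 M T^-2] ✓
Step 2: F = ma → LHS [L M T^-2], RHS [L M T^-2] ✓
Step 3: W = mad → LHS [L^2 M T^-2], RHS [L^2 M T^-2] ✓
Step 4: P = W·t → LHS [L^2 M T^-3], RHS [L^2 M T^-1] ✗

The first dimensional inconsistency appears in step 4: P = W·t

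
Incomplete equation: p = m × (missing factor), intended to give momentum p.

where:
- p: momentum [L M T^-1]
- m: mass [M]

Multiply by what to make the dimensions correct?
v (velocity), dimensions [L T^-1]

p has dimensions [L M T^-1] and m has dimensions [M].
The missing factor must have dimensions [L M T^-1] / [M] = [L T^-1], i.e. velocity (v).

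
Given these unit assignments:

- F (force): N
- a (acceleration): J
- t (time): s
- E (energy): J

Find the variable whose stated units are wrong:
a

The variable a (acceleration) should have units m/s², not J.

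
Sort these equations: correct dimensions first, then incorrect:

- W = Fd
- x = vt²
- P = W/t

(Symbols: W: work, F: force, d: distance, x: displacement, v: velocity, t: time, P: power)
Dimensionally correct: W = Fd, P = W/t
Dimensionally incorrect: x = vt²
Ordered (correct first, then incorrect): W = Fd, P = W/t, x = vt²

- W = Fd: LHS [L^2 M T^-2], RHS [L^2 M T^-2] → correct ✓
- x = vt²: LHS [L], RHS [L T] → incorrect ✗
- P = W/t: LHS [L^2 M T^-3], RHS [L^2 M T^-3] → correct ✓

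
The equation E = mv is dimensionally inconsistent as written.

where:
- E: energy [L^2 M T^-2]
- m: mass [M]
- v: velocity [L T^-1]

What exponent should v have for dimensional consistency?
The exponent of v should be 2: E = mv^2

The LHS E has dimensions [L^2 M T^-2]; v has dimensions [L T^-1].
As written, the RHS mv (exponent 1 on v) has dimensions [L M T^-1], which does not match.
With exponent 2, the RHS mv^2 has dimensions [L^2 M T^-2], matching the LHS.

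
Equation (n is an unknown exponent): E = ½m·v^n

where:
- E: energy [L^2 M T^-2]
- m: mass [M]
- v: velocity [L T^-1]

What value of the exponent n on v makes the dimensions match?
n = 2

E has dimensions [L^2 M T^-2]; v has dimensions [L T^-1].
The rest of the RHS has dimensions [M], so v^n must supply [L^2 T^-2].
With n = 2: ½m·v^2 has dimensions [L^2 M T^-2], matching the LHS ✓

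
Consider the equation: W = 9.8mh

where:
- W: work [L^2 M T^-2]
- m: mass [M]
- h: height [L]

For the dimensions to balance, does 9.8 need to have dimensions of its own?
Yes

W has dimensions [L^2 M T^-2], while mh alone has dimensions [L M]. For the equation to balance, the factor 9.8 must carry dimensions [L T^-2] — it is a dimensional constant (a numerical value of a physical quantity with its units suppressed), not a pure number.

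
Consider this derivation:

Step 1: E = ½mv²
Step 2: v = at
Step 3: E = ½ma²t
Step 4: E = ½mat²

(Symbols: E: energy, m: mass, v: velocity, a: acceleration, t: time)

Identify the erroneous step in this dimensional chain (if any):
Step 3

Step 1: E = ½mv² → LHS [L^2 M T^-2], RHS [L^2 M T^-2] ✓
Step 2: v = at → LHS [L T^-1], RHS [L T^-1] ✓
Step 3: E = ½ma²t → LHS [L^2 M T^-2], RHS [L^2 M T^-3] ✗

The first dimensional inconsistency appears in step 3: E = ½ma²t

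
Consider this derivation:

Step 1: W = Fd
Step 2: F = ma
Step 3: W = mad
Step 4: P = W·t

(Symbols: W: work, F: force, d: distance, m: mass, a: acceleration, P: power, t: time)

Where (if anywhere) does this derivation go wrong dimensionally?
Step 4

Step 1: W = Fd → LHS [L^2 M T^-2], RHS [L^2 M T^-2] ✓
Step 2: F = ma → LHS [L M T^-2], RHS [L M T^-2] ✓
Step 3: W = mad → LHS [L^2 M T^-2], RHS [L^2 M T^-2] ✓
Step 4: P = W·t → LHS [L^2 M T^-3], RHS [L^2 M T^-1] ✗

The first dimensional inconsistency appears in step 4: P = W·t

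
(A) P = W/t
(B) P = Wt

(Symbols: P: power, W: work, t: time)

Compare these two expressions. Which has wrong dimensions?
(B)

(A) P = W/t: LHS [L^2 M T^-3], RHS [L^2 M T^-3] ✓
(B) P = Wt: LHS [L^2 M T^-3], RHS [L^2 M T^-1] ✗

Expression (B) P = Wt is dimensionally incorrect.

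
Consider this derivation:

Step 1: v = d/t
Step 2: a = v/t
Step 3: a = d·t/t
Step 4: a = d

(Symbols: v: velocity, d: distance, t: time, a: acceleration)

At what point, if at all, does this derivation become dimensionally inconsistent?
Step 3

Step 1: v = d/t → LHS [L T^-1], RHS [L T^-1] ✓
Step 2: a = v/t → LHS [L T^-2], RHS [L T^-2] ✓
Step 3: a = d·t/t → LHS [L T^-2], RHS [L] ✗

The first dimensional inconsistency appears in step 3: a = d·t/t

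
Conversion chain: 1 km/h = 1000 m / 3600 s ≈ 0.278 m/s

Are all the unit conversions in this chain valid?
The chain is correct (no errors).

Correct: 1 km = 1000 m, 1 h = 3600 s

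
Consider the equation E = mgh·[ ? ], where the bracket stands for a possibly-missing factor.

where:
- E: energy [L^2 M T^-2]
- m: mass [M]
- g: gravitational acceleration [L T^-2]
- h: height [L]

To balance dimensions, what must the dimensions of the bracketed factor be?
Nothing is missing — the bracketed factor must be dimensionless.

E has dimensions [L^2 M T^-2] and mgh already has dimensions [L^2 M T^-2], so E = mgh is dimensionally complete.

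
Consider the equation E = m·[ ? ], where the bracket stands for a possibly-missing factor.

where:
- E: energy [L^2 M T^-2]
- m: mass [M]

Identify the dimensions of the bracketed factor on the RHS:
[L^2 T^-2] — velocity squared (e.g. v²)

E has dimensions [L^2 M T^-2]; m has dimensions [M].
The bracketed factor must supply [L^2 M T^-2] / [M] = [L^2 T^-2].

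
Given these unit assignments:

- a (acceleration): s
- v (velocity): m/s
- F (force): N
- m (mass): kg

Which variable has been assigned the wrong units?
a

The variable a (acceleration) should have units m/s², not s.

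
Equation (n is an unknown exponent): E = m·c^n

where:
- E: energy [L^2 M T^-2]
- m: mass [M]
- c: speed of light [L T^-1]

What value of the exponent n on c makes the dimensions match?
n = 2

E has dimensions [L^2 M T^-2]; c has dimensions [L T^-1].
The rest of the RHS has dimensions [M], so c^n must supply [L^2 T^-2].
With n = 2: m·c^2 has dimensions [L^2 M T^-2], matching the LHS ✓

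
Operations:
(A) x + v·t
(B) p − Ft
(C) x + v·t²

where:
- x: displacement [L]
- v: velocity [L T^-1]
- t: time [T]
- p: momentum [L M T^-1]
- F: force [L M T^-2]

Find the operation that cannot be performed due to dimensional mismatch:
(C) x + v·t²

(A) x + v·t: x [L] and v·t [L] — same dimensions ✓
(B) p − Ft: p [L M T^-1] and Ft [L M T^-1] — same dimensions ✓
(C) x + v·t²: x [L] and v·t² [L T] — different dimensions cannot be added/subtracted ✗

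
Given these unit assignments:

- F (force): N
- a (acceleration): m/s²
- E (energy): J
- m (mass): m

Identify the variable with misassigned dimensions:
m

The variable m (mass) should have units kg, not m.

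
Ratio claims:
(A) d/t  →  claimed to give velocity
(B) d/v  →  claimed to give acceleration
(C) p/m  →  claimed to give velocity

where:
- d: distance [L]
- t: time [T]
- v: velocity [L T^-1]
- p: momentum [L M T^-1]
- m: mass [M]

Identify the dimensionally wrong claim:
(B) d/v does not give acceleration

(A) d/t: [L T^-1] = velocity [L T^-1] ✓
(B) d/v: [T] ≠ acceleration [L T^-2] ✗
(C) p/m: [L T^-1] = velocity [L T^-1] ✓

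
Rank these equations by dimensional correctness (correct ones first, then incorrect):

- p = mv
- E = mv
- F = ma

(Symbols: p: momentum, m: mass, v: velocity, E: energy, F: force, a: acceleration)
Dimensionally correct: p = mv, F = ma
Dimensionally incorrect: E = mv
Ordered (correct first, then incorrect): p = mv, F = ma, E = mv

- p = mv: LHS [L M T^-1], RHS [L M T^-1] → correct ✓
- E = mv: LHS [L^2 M T^-2], RHS [L M T^-1] → incorrect ✗
- F = ma: LHS [L M T^-2], RHS [L M T^-2] → correct ✓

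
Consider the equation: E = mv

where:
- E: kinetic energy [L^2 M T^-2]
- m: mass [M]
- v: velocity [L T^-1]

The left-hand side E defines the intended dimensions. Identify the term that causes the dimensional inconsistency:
The right-hand side term mv

E has dimensions [L^2 M T^-2], but mv has dimensions [L M T^-1], so the term mv is dimensionally wrong for E.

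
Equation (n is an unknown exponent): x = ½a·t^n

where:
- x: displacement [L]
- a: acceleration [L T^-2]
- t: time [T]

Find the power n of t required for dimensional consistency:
n = 2

x has dimensions [L]; t has dimensions [T].
The rest of the RHS has dimensions [L T^-2], so t^n must supply [T^2].
With n = 2: ½a·t^2 has dimensions [L], matching the LHS ✓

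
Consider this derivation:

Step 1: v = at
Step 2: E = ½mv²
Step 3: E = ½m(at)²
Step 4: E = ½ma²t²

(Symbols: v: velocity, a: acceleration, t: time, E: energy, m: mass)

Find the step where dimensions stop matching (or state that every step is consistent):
No step introduces an error — all steps are dimensionally consistent.

Step 1: v = at → LHS [L T^-1], RHS [L T^-1] ✓
Step 2: E = ½mv² → LHS [L^2 M T^-2], RHS [L^2 M T^-2] ✓
Step 3: E = ½m(at)² → LHS [L^2 M T^-2], RHS [L^2 M T^-2] ✓
Step 4: E = ½ma²t² → LHS [L^2 M T^-2], RHS [L^2 M T^-2] ✓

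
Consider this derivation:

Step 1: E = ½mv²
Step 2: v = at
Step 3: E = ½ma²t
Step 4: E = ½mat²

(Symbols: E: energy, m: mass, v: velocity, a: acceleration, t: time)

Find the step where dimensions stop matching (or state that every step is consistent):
Step 3

Step 1: E = ½mv² → LHS [L^2 M T^-2], RHS [L^2 M T^-2] ✓
Step 2: v = at → LHS [L T^-1], RHS [L T^-1] ✓
Step 3: E = ½ma²t → LHS [L^2 M T^-2], RHS [L^2 M T^-3] ✗

The first dimensional inconsistency appears in step 3: E = ½ma²t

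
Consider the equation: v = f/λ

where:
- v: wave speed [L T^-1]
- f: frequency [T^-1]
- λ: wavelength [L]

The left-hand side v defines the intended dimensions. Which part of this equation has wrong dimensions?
The right-hand side term f/λ

v has dimensions [L T^-1], but f/λ has dimensions [L^-1 T^-1], so the term f/λ is dimensionally wrong for v.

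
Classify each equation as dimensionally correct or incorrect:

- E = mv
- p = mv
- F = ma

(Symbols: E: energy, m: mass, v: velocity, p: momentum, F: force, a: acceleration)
Dimensionally correct: p = mv, F = ma
Dimensionally incorrect: E = mv
Ordered (correct first, then incorrect): p = mv, F = ma, E = mv

- E = mv: LHS [L^2 M T^-2], RHS [L M T^-1] → incorrect ✗
- p = mv: LHS [L M T^-1], RHS [L M T^-1] → correct ✓
- F = ma: LHS [L M T^-2], RHS [L M T^-2] → correct ✓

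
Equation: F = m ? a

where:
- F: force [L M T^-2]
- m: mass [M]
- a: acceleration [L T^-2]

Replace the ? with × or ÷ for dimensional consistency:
multiplication (×): F = m × a

F [L M T^-2]; m [M]; a [L T^-2].
m × a → [L M T^-2] ✓
m ÷ a → [L^-1 M T^2] ✗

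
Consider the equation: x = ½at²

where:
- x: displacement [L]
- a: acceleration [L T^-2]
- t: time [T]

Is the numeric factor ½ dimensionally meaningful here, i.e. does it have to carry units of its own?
No

x has dimensions [L] and at² already has dimensions [L], so the equation balances without ½ contributing any dimensions. ½ is a pure (dimensionless) number; changing or removing it would not affect dimensional consistency.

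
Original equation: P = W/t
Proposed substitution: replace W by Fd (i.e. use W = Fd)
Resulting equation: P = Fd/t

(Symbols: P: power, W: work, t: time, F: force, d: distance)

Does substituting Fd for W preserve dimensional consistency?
Yes

[W] = [L^2 M T^-2] and [Fd] = [L^2 M T^-2]. These match, so the substitution replaces a quantity by one of the same dimensions and the result P = Fd/t has LHS [L^2 M T^-3] vs RHS [L^2 M T^-3] — still consistent.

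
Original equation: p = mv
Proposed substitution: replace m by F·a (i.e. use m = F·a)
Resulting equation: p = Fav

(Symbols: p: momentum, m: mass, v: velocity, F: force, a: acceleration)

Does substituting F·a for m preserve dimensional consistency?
No

[m] = [M] and [F·a] = [L^2 M T^-4]. These differ, so the substitution replaces a quantity by one of different dimensions and the result p = Fav has LHS [L M T^-1] vs RHS [L^3 M T^-5] — inconsistent.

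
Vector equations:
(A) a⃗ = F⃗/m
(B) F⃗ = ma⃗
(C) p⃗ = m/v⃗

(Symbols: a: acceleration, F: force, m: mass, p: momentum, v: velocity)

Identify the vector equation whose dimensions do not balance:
(C) p⃗ = m/v⃗

(A) a⃗ = F⃗/m: LHS [L T^-2], RHS [L T^-2] ✓ — force (vector) divided by mass (scalar)
(B) F⃗ = ma⃗: LHS [L M T^-2], RHS [L M T^-2] ✓ — Force and acceleration are vectors, mass is a scalar
(C) p⃗ = m/v⃗: LHS [L M T^-1], RHS [L^-1 M T] ✗ — momentum is mass times velocity; should be mv⃗ (and division by a vector is undefined)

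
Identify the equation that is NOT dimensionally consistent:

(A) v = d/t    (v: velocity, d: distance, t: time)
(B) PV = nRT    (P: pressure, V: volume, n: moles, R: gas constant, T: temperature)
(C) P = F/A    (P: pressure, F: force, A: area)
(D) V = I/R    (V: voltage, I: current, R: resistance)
(D) V = I/R

The equation (D) V = I/R is dimensionally incorrect.

LHS (V): [I^-1 L^2 M T^-3]
RHS (I/R): [I^3 L^-2 M^-1 T^3] ✗

The dimensions do not match. The other three equations balance.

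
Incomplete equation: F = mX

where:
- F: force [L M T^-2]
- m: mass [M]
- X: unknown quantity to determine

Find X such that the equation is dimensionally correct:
X = a (acceleration), dimensions [L T^-2]

F has dimensions [L M T^-2]; the rest of the RHS (m) has dimensions [M].
So X must have dimensions [L T^-2] — X = a (acceleration).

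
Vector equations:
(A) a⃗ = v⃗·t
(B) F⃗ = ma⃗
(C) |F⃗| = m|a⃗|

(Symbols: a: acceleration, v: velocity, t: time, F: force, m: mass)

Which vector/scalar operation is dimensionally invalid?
(A) a⃗ = v⃗·t

(A) a⃗ = v⃗·t: LHS [L T^-2], RHS [L] ✗ — acceleration is velocity per time; should be v⃗/t
(B) F⃗ = ma⃗: LHS [L M T^-2], RHS [L M T^-2] ✓ — Force and acceleration are vectors, mass is a scalar
(C) |F⃗| = m|a⃗|: LHS [L M T^-2], RHS [L M T^-2] ✓ — magnitudes of vectors are scalars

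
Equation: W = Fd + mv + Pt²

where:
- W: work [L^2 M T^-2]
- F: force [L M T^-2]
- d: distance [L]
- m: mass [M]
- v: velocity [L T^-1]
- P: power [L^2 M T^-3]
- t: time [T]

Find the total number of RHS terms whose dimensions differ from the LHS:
2

LHS W: [L^2 M T^-2]
- Fd: [L^2 M T^-2] ✓
- mv: [L M T^-1] ✗
- Pt²: [L^2 M T^-1] ✗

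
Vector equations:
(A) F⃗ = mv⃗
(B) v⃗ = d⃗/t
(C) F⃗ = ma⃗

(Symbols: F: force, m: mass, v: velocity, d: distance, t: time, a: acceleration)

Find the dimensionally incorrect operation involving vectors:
(A) F⃗ = mv⃗

(A) F⃗ = mv⃗: LHS [L M T^-2], RHS [L M T^-1] ✗ — mass times velocity is momentum, not force; should be ma⃗
(B) v⃗ = d⃗/t: LHS [L T^-1], RHS [L T^-1] ✓ — displacement (vector) divided by time (scalar)
(C) F⃗ = ma⃗: LHS [L M T^-2], RHS [L M T^-2] ✓ — Force and acceleration are vectors, mass is a scalar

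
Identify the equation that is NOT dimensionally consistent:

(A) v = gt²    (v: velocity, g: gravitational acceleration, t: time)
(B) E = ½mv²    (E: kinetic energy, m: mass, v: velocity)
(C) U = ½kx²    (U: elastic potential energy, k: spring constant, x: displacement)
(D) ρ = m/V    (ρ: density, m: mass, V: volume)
(A) v = gt²

The equation (A) v = gt² is dimensionally incorrect.

LHS (v): [L T^-1]
RHS (gt²): [L] ✗

The dimensions do not match. The other three equations balance.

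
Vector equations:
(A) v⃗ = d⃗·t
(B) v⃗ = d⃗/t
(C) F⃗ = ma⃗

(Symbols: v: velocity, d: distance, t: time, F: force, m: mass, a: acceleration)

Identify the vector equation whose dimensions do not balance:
(A) v⃗ = d⃗·t

(A) v⃗ = d⃗·t: LHS [L T^-1], RHS [L T] ✗ — velocity is displacement per time; should be d⃗/t
(B) v⃗ = d⃗/t: LHS [L T^-1], RHS [L T^-1] ✓ — displacement (vector) divided by time (scalar)
(C) F⃗ = ma⃗: LHS [L M T^-2], RHS [L M T^-2] ✓ — Force and acceleration are vectors, mass is a scalar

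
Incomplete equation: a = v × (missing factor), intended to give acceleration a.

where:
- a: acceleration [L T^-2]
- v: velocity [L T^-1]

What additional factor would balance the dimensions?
1/t (inverse time), dimensions [T^-1]

a has dimensions [L T^-2] and v has dimensions [L T^-1].
The missing factor must have dimensions [L T^-2] / [L T^-1] = [T^-1], i.e. inverse time (1/t).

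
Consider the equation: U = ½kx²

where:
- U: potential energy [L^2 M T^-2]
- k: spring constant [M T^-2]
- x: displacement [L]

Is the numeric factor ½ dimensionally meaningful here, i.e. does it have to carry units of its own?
No

U has dimensions [L^2 M T^-2] and kx² already has dimensions [L^2 M T^-2], so the equation balances without ½ contributing any dimensions. ½ is a pure (dimensionless) number; changing or removing it would not affect dimensional consistency.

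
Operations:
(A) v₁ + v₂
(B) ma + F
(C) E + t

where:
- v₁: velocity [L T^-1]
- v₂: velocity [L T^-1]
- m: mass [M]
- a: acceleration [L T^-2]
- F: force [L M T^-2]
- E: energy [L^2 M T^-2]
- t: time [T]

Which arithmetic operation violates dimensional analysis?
(C) E + t

(A) v₁ + v₂: v₁ [L T^-1] and v₂ [L T^-1] — same dimensions ✓
(B) ma + F: ma [L M T^-2] and F [L M T^-2] — same dimensions ✓
(C) E + t: E [L^2 M T^-2] and t [T] — different dimensions cannot be added/subtracted ✗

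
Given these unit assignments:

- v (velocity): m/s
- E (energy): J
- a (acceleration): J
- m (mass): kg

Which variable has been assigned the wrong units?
a

The variable a (acceleration) should have units m/s², not J.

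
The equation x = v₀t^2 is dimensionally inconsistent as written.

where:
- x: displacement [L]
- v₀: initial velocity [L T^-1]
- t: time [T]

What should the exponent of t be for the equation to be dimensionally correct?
The exponent of t should be 1: x = v₀t

The LHS x has dimensions [L]; t has dimensions [T].
As written, the RHS v₀t^2 (exponent 2 on t) has dimensions [L T], which does not match.
With exponent 1, the RHS v₀t has dimensions [L], matching the LHS.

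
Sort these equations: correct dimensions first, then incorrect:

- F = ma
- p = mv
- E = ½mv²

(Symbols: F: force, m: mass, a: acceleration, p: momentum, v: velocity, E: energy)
Dimensionally correct: F = ma, p = mv, E = ½mv²
Dimensionally incorrect: none
Ordered (correct first, then incorrect): F = ma, p = mv, E = ½mv²

- F = ma: LHS [L M T^-2], RHS [L M T^-2] → correct ✓
- p = mv: LHS [L M T^-1], RHS [L M T^-1] → correct ✓
- E = ½mv²: LHS [L^2 M T^-2], RHS [L^2 M T^-2] → correct ✓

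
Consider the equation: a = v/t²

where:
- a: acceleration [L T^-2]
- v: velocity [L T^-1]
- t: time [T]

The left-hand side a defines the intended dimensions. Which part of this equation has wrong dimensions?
The right-hand side term v/t²

a has dimensions [L T^-2], but v/t² has dimensions [L T^-3], so the term v/t² is dimensionally wrong for a.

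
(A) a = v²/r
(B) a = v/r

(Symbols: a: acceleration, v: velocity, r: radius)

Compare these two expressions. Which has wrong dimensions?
(B)

(A) a = v²/r: LHS [L T^-2], RHS [L T^-2] ✓
(B) a = v/r: LHS [L T^-2], RHS [T^-1] ✗

Expression (B) a = v/r is dimensionally incorrect.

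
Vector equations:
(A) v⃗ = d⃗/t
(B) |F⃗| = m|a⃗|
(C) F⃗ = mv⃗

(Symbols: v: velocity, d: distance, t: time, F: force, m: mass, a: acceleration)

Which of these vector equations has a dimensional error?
(C) F⃗ = mv⃗

(A) v⃗ = d⃗/t: LHS [L T^-1], RHS [L T^-1] ✓ — displacement (vector) divided by time (scalar)
(B) |F⃗| = m|a⃗|: LHS [L M T^-2], RHS [L M T^-2] ✓ — magnitudes of vectors are scalars
(C) F⃗ = mv⃗: LHS [L M T^-2], RHS [L M T^-1] ✗ — mass times velocity is momentum, not force; should be ma⃗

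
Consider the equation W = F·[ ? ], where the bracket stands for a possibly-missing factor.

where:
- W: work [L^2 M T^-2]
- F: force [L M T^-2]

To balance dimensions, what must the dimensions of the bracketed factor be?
[L] — length (e.g. a distance d)

W has dimensions [L^2 M T^-2]; F has dimensions [L M T^-2].
The bracketed factor must supply [L^2 M T^-2] / [L M T^-2] = [L].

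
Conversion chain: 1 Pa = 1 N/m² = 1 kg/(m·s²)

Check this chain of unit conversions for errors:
The chain is correct (no errors).

Correct: Pascal is Newton per square meter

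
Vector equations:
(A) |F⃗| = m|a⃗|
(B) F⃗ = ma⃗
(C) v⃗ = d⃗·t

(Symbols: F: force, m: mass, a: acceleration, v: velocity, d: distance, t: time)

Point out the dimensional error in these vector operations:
(C) v⃗ = d⃗·t

(A) |F⃗| = m|a⃗|: LHS [L M T^-2], RHS [L M T^-2] ✓ — magnitudes of vectors are scalars
(B) F⃗ = ma⃗: LHS [L M T^-2], RHS [L M T^-2] ✓ — Force and acceleration are vectors, mass is a scalar
(C) v⃗ = d⃗·t: LHS [L T^-1], RHS [L T] ✗ — velocity is displacement per time; should be d⃗/t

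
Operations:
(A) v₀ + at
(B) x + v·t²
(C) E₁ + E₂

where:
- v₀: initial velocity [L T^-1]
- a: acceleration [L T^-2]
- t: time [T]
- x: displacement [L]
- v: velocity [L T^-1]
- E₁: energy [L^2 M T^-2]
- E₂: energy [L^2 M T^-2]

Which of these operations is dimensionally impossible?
(B) x + v·t²

(A) v₀ + at: v₀ [L T^-1] and at [L T^-1] — same dimensions ✓
(B) x + v·t²: x [L] and v·t² [L T] — different dimensions cannot be added/subtracted ✗
(C) E₁ + E₂: E₁ [L^2 M T^-2] and E₂ [L^2 M T^-2] — same dimensions ✓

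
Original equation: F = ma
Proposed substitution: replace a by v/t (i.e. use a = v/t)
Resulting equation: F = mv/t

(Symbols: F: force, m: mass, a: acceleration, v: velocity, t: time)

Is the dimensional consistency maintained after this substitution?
Yes

[a] = [L T^-2] and [v/t] = [L T^-2]. These match, so the substitution replaces a quantity by one of the same dimensions and the result F = mv/t has LHS [L M T^-2] vs RHS [L M T^-2] — still consistent.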